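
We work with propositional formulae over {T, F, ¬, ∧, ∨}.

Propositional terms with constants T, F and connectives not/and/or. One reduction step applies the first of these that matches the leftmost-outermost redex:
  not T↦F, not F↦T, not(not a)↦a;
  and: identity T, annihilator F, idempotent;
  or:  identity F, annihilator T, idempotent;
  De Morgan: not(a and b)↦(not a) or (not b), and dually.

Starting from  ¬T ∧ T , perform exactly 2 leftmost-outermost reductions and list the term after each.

Answer: after 2 steps: F

Working:
  start: ¬T ∧ T
  [1] ¬T
  [2] F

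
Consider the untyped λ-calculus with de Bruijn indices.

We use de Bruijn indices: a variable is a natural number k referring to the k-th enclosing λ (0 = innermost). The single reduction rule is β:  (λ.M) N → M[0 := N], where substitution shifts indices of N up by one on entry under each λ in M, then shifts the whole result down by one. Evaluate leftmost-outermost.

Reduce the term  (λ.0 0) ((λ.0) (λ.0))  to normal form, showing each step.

  start: (λ.0 0) ((λ.0) (λ.0))
  [1] (λ.0) (λ.0) ((λ.0) (λ.0))
  [2] (λ.0) ((λ.0) (λ.0))
  [3] (λ.0) (λ.0)
  [4] λ.0

Answer: normal form = λ.0  (in 4 steps)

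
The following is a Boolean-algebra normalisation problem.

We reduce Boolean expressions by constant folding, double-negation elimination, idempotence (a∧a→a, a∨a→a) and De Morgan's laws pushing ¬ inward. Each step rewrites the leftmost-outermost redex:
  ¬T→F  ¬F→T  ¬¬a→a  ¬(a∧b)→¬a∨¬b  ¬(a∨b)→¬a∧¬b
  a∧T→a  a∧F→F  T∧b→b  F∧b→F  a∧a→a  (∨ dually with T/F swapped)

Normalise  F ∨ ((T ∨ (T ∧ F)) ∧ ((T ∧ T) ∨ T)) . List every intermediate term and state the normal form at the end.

  start: F ∨ ((T ∨ (T ∧ F)) ∧ ((T ∧ T) ∨ T))
  [1] (T ∨ (T ∧ F)) ∧ ((T ∧ T) ∨ T)
  [2] T ∧ ((T ∧ T) ∨ T)
  [3] (T ∧ T) ∨ T
  [4] T

Answer: normal form = T  (in 4 steps)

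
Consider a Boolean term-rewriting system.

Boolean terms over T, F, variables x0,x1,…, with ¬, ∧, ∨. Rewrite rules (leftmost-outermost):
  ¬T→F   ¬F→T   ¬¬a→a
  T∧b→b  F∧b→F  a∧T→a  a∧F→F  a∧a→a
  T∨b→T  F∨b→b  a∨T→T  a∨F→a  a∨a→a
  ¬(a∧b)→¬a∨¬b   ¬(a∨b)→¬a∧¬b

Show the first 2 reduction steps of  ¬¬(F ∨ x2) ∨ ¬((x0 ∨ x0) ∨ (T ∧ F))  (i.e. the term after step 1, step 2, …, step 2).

Answer: after 2 steps: x2 ∨ ¬((x0 ∨ x0) ∨ (T ∧ F))

Derivation:
  start: ¬¬(F ∨ x2) ∨ ¬((x0 ∨ x0) ∨ (T ∧ F))
  step 1: (F ∨ x2) ∨ ¬((x0 ∨ x0) ∨ (T ∧ F))
  step 2: x2 ∨ ¬((x0 ∨ x0) ∨ (T ∧ F))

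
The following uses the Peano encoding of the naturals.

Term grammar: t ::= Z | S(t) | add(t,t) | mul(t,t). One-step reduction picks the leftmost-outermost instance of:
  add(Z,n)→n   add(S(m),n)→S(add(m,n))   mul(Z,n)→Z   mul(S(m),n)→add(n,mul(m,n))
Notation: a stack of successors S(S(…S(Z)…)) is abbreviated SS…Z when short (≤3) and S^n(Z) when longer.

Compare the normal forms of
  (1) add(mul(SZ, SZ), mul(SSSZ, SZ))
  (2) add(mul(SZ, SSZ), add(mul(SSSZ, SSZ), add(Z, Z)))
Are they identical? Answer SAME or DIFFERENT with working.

Term A:
  start: add(mul(SZ, SZ), mul(SSSZ, SZ))
  [1] add(add(SZ, mul(Z, SZ)), mul(SSSZ, SZ))
  [2] add(S(add(Z, mul(Z, SZ))), mul(SSSZ, SZ))
  [3] S(add(add(Z, mul(Z, SZ)), mul(SSSZ, SZ)))
  [4] S(add(mul(Z, SZ), mul(SSSZ, SZ)))
  [5] S(add(Z, mul(SSSZ, SZ)))
  [6] S(mul(SSSZ, SZ))
  [7] S(add(SZ, mul(SSZ, SZ)))
  [8] S(S(add(Z, mul(SSZ, SZ))))
  [9] S(S(mul(SSZ, SZ)))
  [10] S(S(add(SZ, mul(SZ, SZ))))
  [11] S(S(S(add(Z, mul(SZ, SZ)))))
  [12] S(S(S(mul(SZ, SZ))))
  [13] S(S(S(add(SZ, mul(Z, SZ)))))
  [14] S(S(S(S(add(Z, mul(Z, SZ))))))
  [15] S(S(S(S(mul(Z, SZ)))))
  [16] S^4(Z)

Term B:
  start: add(mul(SZ, SSZ), add(mul(SSSZ, SSZ), add(Z, Z)))
  [1] add(add(SSZ, mul(Z, SSZ)), add(mul(SSSZ, SSZ), add(Z, Z)))
  [2] add(S(add(SZ, mul(Z, SSZ))), add(mul(SSSZ, SSZ), add(Z, Z)))
  [3] S(add(add(SZ, mul(Z, SSZ)), add(mul(SSSZ, SSZ), add(Z, Z))))
  [4] S(add(S(add(Z, mul(Z, SSZ))), add(mul(SSSZ, SSZ), add(Z, Z))))
  [5] S(S(add(add(Z, mul(Z, SSZ)), add(mul(SSSZ, SSZ), add(Z, Z)))))
  [6] S(S(add(mul(Z, SSZ), add(mul(SSSZ, SSZ), add(Z, Z)))))
  [7] S(S(add(Z, add(mul(SSSZ, SSZ), add(Z, Z)))))
  [8] S(S(add(mul(SSSZ, SSZ), add(Z, Z))))
  [9] S(S(add(add(SSZ, mul(SSZ, SSZ)), add(Z, Z))))
  [10] S(S(add(S(add(SZ, mul(SSZ, SSZ))), add(Z, Z))))
  [11] S(S(S(add(add(SZ, mul(SSZ, SSZ)), add(Z, Z)))))
  [12] S(S(S(add(S(add(Z, mul(SSZ, SSZ))), add(Z, Z)))))
  [13] S(S(S(S(add(add(Z, mul(SSZ, SSZ)), add(Z, Z))))))
  [14] S(S(S(S(add(mul(SSZ, SSZ), add(Z, Z))))))
  [15] S(S(S(S(add(add(SSZ, mul(SZ, SSZ)), add(Z, Z))))))
  [16] S(S(S(S(add(S(add(SZ, mul(SZ, SSZ))), add(Z, Z))))))
  [17] S(S(S(S(S(add(add(SZ, mul(SZ, SSZ)), add(Z, Z)))))))
  [18] S(S(S(S(S(add(S(add(Z, mul(SZ, SSZ))), add(Z, Z)))))))
  [19] S(S(S(S(S(S(add(add(Z, mul(SZ, SSZ)), add(Z, Z))))))))
  [20] S(S(S(S(S(S(add(mul(SZ, SSZ), add(Z, Z))))))))
  [21] S(S(S(S(S(S(add(add(SSZ, mul(Z, SSZ)), add(Z, Z))))))))
  [22] S(S(S(S(S(S(add(S(add(SZ, mul(Z, SSZ))), add(Z, Z))))))))
  [23] S(S(S(S(S(S(S(add(add(SZ, mul(Z, SSZ)), add(Z, Z)))))))))
  [24] S(S(S(S(S(S(S(add(S(add(Z, mul(Z, SSZ))), add(Z, Z)))))))))
  [25] S(S(S(S(S(S(S(S(add(add(Z, mul(Z, SSZ)), add(Z, Z))))))))))
  [26] S(S(S(S(S(S(S(S(add(mul(Z, SSZ), add(Z, Z))))))))))
  [27] S(S(S(S(S(S(S(S(add(Z, add(Z, Z))))))))))
  [28] S(S(S(S(S(S(S(S(add(Z, Z)))))))))
  [29] S^8(Z)

Answer: DIFFERENT — A ⇓ S^4(Z), B ⇓ S^8(Z)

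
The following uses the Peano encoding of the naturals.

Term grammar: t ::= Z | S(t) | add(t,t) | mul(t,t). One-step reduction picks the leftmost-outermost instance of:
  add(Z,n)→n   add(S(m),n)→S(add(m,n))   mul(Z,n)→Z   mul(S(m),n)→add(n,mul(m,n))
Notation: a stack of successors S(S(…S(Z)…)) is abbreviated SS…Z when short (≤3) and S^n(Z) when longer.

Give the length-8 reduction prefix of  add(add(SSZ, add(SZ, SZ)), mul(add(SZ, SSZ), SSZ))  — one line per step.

Answer: after 8 steps: S(S(S(add(SZ, mul(add(SZ, SSZ), SSZ)))))

Working:
  start: add(add(SSZ, add(SZ, SZ)), mul(add(SZ, SSZ), SSZ))
  [1] add(S(add(SZ, add(SZ, SZ))), mul(add(SZ, SSZ), SSZ))
  [2] S(add(add(SZ, add(SZ, SZ)), mul(add(SZ, SSZ), SSZ)))
  [3] S(add(S(add(Z, add(SZ, SZ))), mul(add(SZ, SSZ), SSZ)))
  [4] S(S(add(add(Z, add(SZ, SZ)), mul(add(SZ, SSZ), SSZ))))
  [5] S(S(add(add(SZ, SZ), mul(add(SZ, SSZ), SSZ))))
  [6] S(S(add(S(add(Z, SZ)), mul(add(SZ, SSZ), SSZ))))
  [7] S(S(S(add(add(Z, SZ), mul(add(SZ, SSZ), SSZ)))))
  [8] S(S(S(add(SZ, mul(add(SZ, SSZ), SSZ)))))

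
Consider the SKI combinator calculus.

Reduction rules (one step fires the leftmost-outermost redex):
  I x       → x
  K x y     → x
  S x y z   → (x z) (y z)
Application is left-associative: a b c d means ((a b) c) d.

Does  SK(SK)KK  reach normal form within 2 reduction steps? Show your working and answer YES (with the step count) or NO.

Answer: YES — reaches normal form KK in 2 ≤ 2 steps

Working:
  start: SK(SK)KK
  [1] KK(SKK)K
  [2] KK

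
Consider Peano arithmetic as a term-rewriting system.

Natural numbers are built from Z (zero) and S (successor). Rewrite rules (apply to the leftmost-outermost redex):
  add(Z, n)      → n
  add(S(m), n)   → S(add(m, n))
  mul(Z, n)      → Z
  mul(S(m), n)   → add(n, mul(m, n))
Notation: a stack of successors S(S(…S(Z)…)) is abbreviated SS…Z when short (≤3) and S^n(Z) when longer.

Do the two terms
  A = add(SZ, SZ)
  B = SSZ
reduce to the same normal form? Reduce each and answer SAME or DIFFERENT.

Answer: SAME — A ⇓ SSZ, B ⇓ SSZ

Working:
Term A:
  start: add(SZ, SZ)
  →1  S(add(Z, SZ))
  →2  SSZ

Term B:
  start: SSZ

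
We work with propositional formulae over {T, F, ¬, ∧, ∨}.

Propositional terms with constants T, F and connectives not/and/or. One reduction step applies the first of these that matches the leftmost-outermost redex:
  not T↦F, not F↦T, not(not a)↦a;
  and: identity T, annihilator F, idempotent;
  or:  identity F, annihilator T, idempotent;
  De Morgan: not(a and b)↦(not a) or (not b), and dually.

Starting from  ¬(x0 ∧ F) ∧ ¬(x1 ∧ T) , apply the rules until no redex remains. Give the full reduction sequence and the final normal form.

  start: ¬(x0 ∧ F) ∧ ¬(x1 ∧ T)
  [1] (¬x0 ∨ ¬F) ∧ ¬(x1 ∧ T)
  [2] (¬x0 ∨ T) ∧ ¬(x1 ∧ T)
  [3] T ∧ ¬(x1 ∧ T)
  [4] ¬(x1 ∧ T)
  [5] ¬x1 ∨ ¬T
  [6] ¬x1 ∨ F
  [7] ¬x1

Answer: normal form = ¬x1  (in 7 steps)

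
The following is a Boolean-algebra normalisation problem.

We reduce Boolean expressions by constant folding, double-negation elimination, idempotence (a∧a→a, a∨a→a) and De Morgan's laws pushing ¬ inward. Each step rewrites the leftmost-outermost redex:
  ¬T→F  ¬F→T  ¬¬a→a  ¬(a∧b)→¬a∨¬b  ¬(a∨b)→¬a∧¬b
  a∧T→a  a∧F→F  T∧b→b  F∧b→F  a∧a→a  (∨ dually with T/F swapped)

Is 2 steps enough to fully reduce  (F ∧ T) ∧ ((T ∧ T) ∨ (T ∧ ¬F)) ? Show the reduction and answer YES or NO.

  start: (F ∧ T) ∧ ((T ∧ T) ∨ (T ∧ ¬F))
  →1  F ∧ ((T ∧ T) ∨ (T ∧ ¬F))
  →2  F

Answer: YES — reaches normal form F in 2 ≤ 2 steps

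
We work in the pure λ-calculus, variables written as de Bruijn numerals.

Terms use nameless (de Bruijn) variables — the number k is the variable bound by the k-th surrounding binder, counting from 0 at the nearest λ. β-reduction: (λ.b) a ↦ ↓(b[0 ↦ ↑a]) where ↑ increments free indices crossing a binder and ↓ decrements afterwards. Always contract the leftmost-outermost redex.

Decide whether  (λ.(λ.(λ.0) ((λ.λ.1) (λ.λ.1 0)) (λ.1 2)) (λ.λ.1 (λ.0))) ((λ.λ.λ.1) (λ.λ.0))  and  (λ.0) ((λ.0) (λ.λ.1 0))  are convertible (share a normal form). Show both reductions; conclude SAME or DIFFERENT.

Answer: SAME — A ⇓ λ.λ.1 0, B ⇓ λ.λ.1 0

Reduction:
Term A:
  start: (λ.(λ.(λ.0) ((λ.λ.1) (λ.λ.1 0)) (λ.1 2)) (λ.λ.1 (λ.0))) ((λ.λ.λ.1) (λ.λ.0))
  step 1: (λ.(λ.0) ((λ.λ.1) (λ.λ.1 0)) (λ.1 ((λ.λ.λ.1) (λ.λ.0)))) (λ.λ.1 (λ.0))
  step 2: (λ.0) ((λ.λ.1) (λ.λ.1 0)) (λ.(λ.λ.1 (λ.0)) ((λ.λ.λ.1) (λ.λ.0)))
  step 3: (λ.λ.1) (λ.λ.1 0) (λ.(λ.λ.1 (λ.0)) ((λ.λ.λ.1) (λ.λ.0)))
  step 4: (λ.λ.λ.1 0) (λ.(λ.λ.1 (λ.0)) ((λ.λ.λ.1) (λ.λ.0)))
  step 5: λ.λ.1 0

Term B:
  start: (λ.0) ((λ.0) (λ.λ.1 0))
  step 1: (λ.0) (λ.λ.1 0)
  step 2: λ.λ.1 0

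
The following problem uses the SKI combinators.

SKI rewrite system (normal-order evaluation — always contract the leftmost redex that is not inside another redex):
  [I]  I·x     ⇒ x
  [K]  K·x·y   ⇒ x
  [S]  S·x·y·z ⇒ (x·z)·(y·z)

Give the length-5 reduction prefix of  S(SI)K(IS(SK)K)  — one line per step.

  start: S(SI)K(IS(SK)K)
  →1  SI(IS(SK)K)(K(IS(SK)K))
  →2  I(K(IS(SK)K))(IS(SK)K(K(IS(SK)K)))
  →3  K(IS(SK)K)(IS(SK)K(K(IS(SK)K)))
  →4  IS(SK)K
  →5  S(SK)K

Answer: after 5 steps: S(SK)K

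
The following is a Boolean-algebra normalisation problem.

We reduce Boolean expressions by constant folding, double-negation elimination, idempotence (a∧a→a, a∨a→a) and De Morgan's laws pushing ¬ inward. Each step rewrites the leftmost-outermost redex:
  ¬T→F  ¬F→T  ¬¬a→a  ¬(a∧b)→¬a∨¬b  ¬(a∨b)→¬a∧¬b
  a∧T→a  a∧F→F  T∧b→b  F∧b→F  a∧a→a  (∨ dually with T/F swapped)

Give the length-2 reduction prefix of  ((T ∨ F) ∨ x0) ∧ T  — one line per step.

  start: ((T ∨ F) ∨ x0) ∧ T
  [1] (T ∨ F) ∨ x0
  [2] T ∨ x0

Answer: after 2 steps: T ∨ x0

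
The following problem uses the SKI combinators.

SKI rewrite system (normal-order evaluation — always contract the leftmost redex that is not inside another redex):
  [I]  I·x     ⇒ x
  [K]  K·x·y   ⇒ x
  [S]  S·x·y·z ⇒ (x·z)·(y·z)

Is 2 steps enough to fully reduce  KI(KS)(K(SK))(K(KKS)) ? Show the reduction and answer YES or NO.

  start: KI(KS)(K(SK))(K(KKS))
  [1] I(K(SK))(K(KKS))
  [2] K(SK)(K(KKS))

Answer: NO — after 2 steps the term is K(SK)(K(KKS)), not yet normal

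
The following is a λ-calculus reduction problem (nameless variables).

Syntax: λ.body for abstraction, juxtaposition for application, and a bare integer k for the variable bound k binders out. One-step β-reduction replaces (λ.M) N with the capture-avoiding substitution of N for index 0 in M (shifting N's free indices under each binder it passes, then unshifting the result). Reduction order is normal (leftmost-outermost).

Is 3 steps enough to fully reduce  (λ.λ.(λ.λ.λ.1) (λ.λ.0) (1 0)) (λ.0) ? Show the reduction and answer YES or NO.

  start: (λ.λ.(λ.λ.λ.1) (λ.λ.0) (1 0)) (λ.0)
  [1] λ.(λ.λ.λ.1) (λ.λ.0) ((λ.0) 0)
  [2] λ.(λ.λ.1) ((λ.0) 0)
  [3] λ.λ.(λ.0) 1

Answer: NO — after 3 steps the term is λ.λ.(λ.0) 1, not yet normal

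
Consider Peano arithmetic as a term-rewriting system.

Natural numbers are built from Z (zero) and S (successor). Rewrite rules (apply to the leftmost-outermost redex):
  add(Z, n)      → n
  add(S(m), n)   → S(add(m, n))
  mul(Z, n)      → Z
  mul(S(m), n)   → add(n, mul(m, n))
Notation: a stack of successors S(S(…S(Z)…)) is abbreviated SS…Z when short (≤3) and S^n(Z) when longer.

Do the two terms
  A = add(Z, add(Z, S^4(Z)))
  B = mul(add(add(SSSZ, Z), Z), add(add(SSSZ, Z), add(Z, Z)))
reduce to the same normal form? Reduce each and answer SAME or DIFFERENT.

Term A:
  start: add(Z, add(Z, S^4(Z)))
  [1] add(Z, S^4(Z))
  [2] S^4(Z)

Term B:
  start: mul(add(add(SSSZ, Z), Z), add(add(SSSZ, Z), add(Z, Z)))
  [1] mul(add(S(add(SSZ, Z)), Z), add(add(SSSZ, Z), add(Z, Z)))
  [2] mul(S(add(add(SSZ, Z), Z)), add(add(SSSZ, Z), add(Z, Z)))
  [3] add(add(add(SSSZ, Z), add(Z, Z)), mul(add(add(SSZ, Z), Z), add(add(SSSZ, Z), add(Z, Z))))
  [4] add(add(S(add(SSZ, Z)), add(Z, Z)), mul(add(add(SSZ, Z), Z), add(add(SSSZ, Z), add(Z, Z))))
  [5] add(S(add(add(SSZ, Z), add(Z, Z))), mul(add(add(SSZ, Z), Z), add(add(SSSZ, Z), add(Z, Z))))
  [6] S(add(add(add(SSZ, Z), add(Z, Z)), mul(add(add(SSZ, Z), Z), add(add(SSSZ, Z), add(Z, Z)))))
  [7] S(add(add(S(add(SZ, Z)), add(Z, Z)), mul(add(add(SSZ, Z), Z), add(add(SSSZ, Z), add(Z, Z)))))
  [8] S(add(S(add(add(SZ, Z), add(Z, Z))), mul(add(add(SSZ, Z), Z), add(add(SSSZ, Z), add(Z, Z)))))
  [9] S(S(add(add(add(SZ, Z), add(Z, Z)), mul(add(add(SSZ, Z), Z), add(add(SSSZ, Z), add(Z, Z))))))
  [10] S(S(add(add(S(add(Z, Z)), add(Z, Z)), mul(add(add(SSZ, Z), Z), add(add(SSSZ, Z), add(Z, Z))))))
  [11] S(S(add(S(add(add(Z, Z), add(Z, Z))), mul(add(add(SSZ, Z), Z), add(add(SSSZ, Z), add(Z, Z))))))
  [12] S(S(S(add(add(add(Z, Z), add(Z, Z)), mul(add(add(SSZ, Z), Z), add(add(SSSZ, Z), add(Z, Z)))))))
  [13] S(S(S(add(add(Z, add(Z, Z)), mul(add(add(SSZ, Z), Z), add(add(SSSZ, Z), add(Z, Z)))))))
  [14] S(S(S(add(add(Z, Z), mul(add(add(SSZ, Z), Z), add(add(SSSZ, Z), add(Z, Z)))))))
  [15] S(S(S(add(Z, mul(add(add(SSZ, Z), Z), add(add(SSSZ, Z), add(Z, Z)))))))
  [16] S(S(S(mul(add(add(SSZ, Z), Z), add(add(SSSZ, Z), add(Z, Z))))))
  [17] S(S(S(mul(add(S(add(SZ, Z)), Z), add(add(SSSZ, Z), add(Z, Z))))))
  [18] S(S(S(mul(S(add(add(SZ, Z), Z)), add(add(SSSZ, Z), add(Z, Z))))))
  [19] S(S(S(add(add(add(SSSZ, Z), add(Z, Z)), mul(add(add(SZ, Z), Z), add(add(SSSZ, Z), add(Z, Z)))))))
  [20] S(S(S(add(add(S(add(SSZ, Z)), add(Z, Z)), mul(add(add(SZ, Z), Z), add(add(SSSZ, Z), add(Z, Z)))))))
  [21] S(S(S(add(S(add(add(SSZ, Z), add(Z, Z))), mul(add(add(SZ, Z), Z), add(add(SSSZ, Z), add(Z, Z)))))))
  [22] S(S(S(S(add(add(add(SSZ, Z), add(Z, Z)), mul(add(add(SZ, Z), Z), add(add(SSSZ, Z), add(Z, Z))))))))
  [23] S(S(S(S(add(add(S(add(SZ, Z)), add(Z, Z)), mul(add(add(SZ, Z), Z), add(add(SSSZ, Z), add(Z, Z))))))))
  [24] S(S(S(S(add(S(add(add(SZ, Z), add(Z, Z))), mul(add(add(SZ, Z), Z), add(add(SSSZ, Z), add(Z, Z))))))))
  [25] S(S(S(S(S(add(add(add(SZ, Z), add(Z, Z)), mul(add(add(SZ, Z), Z), add(add(SSSZ, Z), add(Z, Z)))))))))
  [26] S(S(S(S(S(add(add(S(add(Z, Z)), add(Z, Z)), mul(add(add(SZ, Z), Z), add(add(SSSZ, Z), add(Z, Z)))))))))
  [27] S(S(S(S(S(add(S(add(add(Z, Z), add(Z, Z))), mul(add(add(SZ, Z), Z), add(add(SSSZ, Z), add(Z, Z)))))))))
  [28] S(S(S(S(S(S(add(add(add(Z, Z), add(Z, Z)), mul(add(add(SZ, Z), Z), add(add(SSSZ, Z), add(Z, Z))))))))))
  [29] S(S(S(S(S(S(add(add(Z, add(Z, Z)), mul(add(add(SZ, Z), Z), add(add(SSSZ, Z), add(Z, Z))))))))))
  [30] S(S(S(S(S(S(add(add(Z, Z), mul(add(add(SZ, Z), Z), add(add(SSSZ, Z), add(Z, Z))))))))))
  [31] S(S(S(S(S(S(add(Z, mul(add(add(SZ, Z), Z), add(add(SSSZ, Z), add(Z, Z))))))))))
  [32] S(S(S(S(S(S(mul(add(add(SZ, Z), Z), add(add(SSSZ, Z), add(Z, Z)))))))))
  [33] S(S(S(S(S(S(mul(add(S(add(Z, Z)), Z), add(add(SSSZ, Z), add(Z, Z)))))))))
  [34] S(S(S(S(S(S(mul(S(add(add(Z, Z), Z)), add(add(SSSZ, Z), add(Z, Z)))))))))
  [35] S(S(S(S(S(S(add(add(add(SSSZ, Z), add(Z, Z)), mul(add(add(Z, Z), Z), add(add(SSSZ, Z), add(Z, Z))))))))))
  [36] S(S(S(S(S(S(add(add(S(add(SSZ, Z)), add(Z, Z)), mul(add(add(Z, Z), Z), add(add(SSSZ, Z), add(Z, Z))))))))))
  [37] S(S(S(S(S(S(add(S(add(add(SSZ, Z), add(Z, Z))), mul(add(add(Z, Z), Z), add(add(SSSZ, Z), add(Z, Z))))))))))
  [38] S(S(S(S(S(S(S(add(add(add(SSZ, Z), add(Z, Z)), mul(add(add(Z, Z), Z), add(add(SSSZ, Z), add(Z, Z)))))))))))
  [39] S(S(S(S(S(S(S(add(add(S(add(SZ, Z)), add(Z, Z)), mul(add(add(Z, Z), Z), add(add(SSSZ, Z), add(Z, Z)))))))))))
  [40] S(S(S(S(S(S(S(add(S(add(add(SZ, Z), add(Z, Z))), mul(add(add(Z, Z), Z), add(add(SSSZ, Z), add(Z, Z)))))))))))
  [41] S(S(S(S(S(S(S(S(add(add(add(SZ, Z), add(Z, Z)), mul(add(add(Z, Z), Z), add(add(SSSZ, Z), add(Z, Z))))))))))))
  [42] S(S(S(S(S(S(S(S(add(add(S(add(Z, Z)), add(Z, Z)), mul(add(add(Z, Z), Z), add(add(SSSZ, Z), add(Z, Z))))))))))))
  [43] S(S(S(S(S(S(S(S(add(S(add(add(Z, Z), add(Z, Z))), mul(add(add(Z, Z), Z), add(add(SSSZ, Z), add(Z, Z))))))))))))
  [44] S(S(S(S(S(S(S(S(S(add(add(add(Z, Z), add(Z, Z)), mul(add(add(Z, Z), Z), add(add(SSSZ, Z), add(Z, Z)))))))))))))
  [45] S(S(S(S(S(S(S(S(S(add(add(Z, add(Z, Z)), mul(add(add(Z, Z), Z), add(add(SSSZ, Z), add(Z, Z)))))))))))))
  [46] S(S(S(S(S(S(S(S(S(add(add(Z, Z), mul(add(add(Z, Z), Z), add(add(SSSZ, Z), add(Z, Z)))))))))))))
  [47] S(S(S(S(S(S(S(S(S(add(Z, mul(add(add(Z, Z), Z), add(add(SSSZ, Z), add(Z, Z)))))))))))))
  [48] S(S(S(S(S(S(S(S(S(mul(add(add(Z, Z), Z), add(add(SSSZ, Z), add(Z, Z))))))))))))
  [49] S(S(S(S(S(S(S(S(S(mul(add(Z, Z), add(add(SSSZ, Z), add(Z, Z))))))))))))
  [50] S(S(S(S(S(S(S(S(S(mul(Z, add(add(SSSZ, Z), add(Z, Z))))))))))))
  [51] S^9(Z)

Answer: DIFFERENT — A ⇓ S^4(Z), B ⇓ S^9(Z)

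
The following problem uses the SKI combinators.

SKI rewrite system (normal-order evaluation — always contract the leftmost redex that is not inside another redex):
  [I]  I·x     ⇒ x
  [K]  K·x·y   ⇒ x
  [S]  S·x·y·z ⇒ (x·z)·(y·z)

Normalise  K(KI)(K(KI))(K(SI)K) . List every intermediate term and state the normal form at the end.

Answer: normal form = I  (in 2 steps)

Reduction:
  start: K(KI)(K(KI))(K(SI)K)
  →1  KI(K(SI)K)
  →2  I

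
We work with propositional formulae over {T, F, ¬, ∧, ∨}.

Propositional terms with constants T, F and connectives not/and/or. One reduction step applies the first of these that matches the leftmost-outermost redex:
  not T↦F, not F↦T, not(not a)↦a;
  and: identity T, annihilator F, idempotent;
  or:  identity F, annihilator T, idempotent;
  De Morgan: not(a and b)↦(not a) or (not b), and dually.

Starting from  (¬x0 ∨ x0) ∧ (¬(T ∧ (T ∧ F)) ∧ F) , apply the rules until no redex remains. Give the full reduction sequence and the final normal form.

Answer: normal form = F  (in 2 steps)

Working:
  start: (¬x0 ∨ x0) ∧ (¬(T ∧ (T ∧ F)) ∧ F)
  step 1: (¬x0 ∨ x0) ∧ F
  step 2: F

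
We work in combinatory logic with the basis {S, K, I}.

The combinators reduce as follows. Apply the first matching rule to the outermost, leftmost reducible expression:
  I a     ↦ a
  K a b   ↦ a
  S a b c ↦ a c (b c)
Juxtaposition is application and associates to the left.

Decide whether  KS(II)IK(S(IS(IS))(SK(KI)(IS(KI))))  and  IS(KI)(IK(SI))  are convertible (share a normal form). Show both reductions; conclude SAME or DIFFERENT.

Term A:
  start: KS(II)IK(S(IS(IS))(SK(KI)(IS(KI))))
  step 1: SIK(S(IS(IS))(SK(KI)(IS(KI))))
  step 2: I(S(IS(IS))(SK(KI)(IS(KI))))(K(S(IS(IS))(SK(KI)(IS(KI)))))
  step 3: S(IS(IS))(SK(KI)(IS(KI)))(K(S(IS(IS))(SK(KI)(IS(KI)))))
  step 4: IS(IS)(K(S(IS(IS))(SK(KI)(IS(KI)))))(SK(KI)(IS(KI))(K(S(IS(IS))(SK(KI)(IS(KI))))))
  step 5: S(IS)(K(S(IS(IS))(SK(KI)(IS(KI)))))(SK(KI)(IS(KI))(K(S(IS(IS))(SK(KI)(IS(KI))))))
  step 6: IS(SK(KI)(IS(KI))(K(S(IS(IS))(SK(KI)(IS(KI))))))(K(S(IS(IS))(SK(KI)(IS(KI))))(SK(KI)(IS(KI))(K(S(IS(IS))(SK(KI)(IS(KI)))))))
  step 7: S(SK(KI)(IS(KI))(K(S(IS(IS))(SK(KI)(IS(KI))))))(K(S(IS(IS))(SK(KI)(IS(KI))))(SK(KI)(IS(KI))(K(S(IS(IS))(SK(KI)(IS(KI)))))))
  step 8: S(K(IS(KI))(KI(IS(KI)))(K(S(IS(IS))(SK(KI)(IS(KI))))))(K(S(IS(IS))(SK(KI)(IS(KI))))(SK(KI)(IS(KI))(K(S(IS(IS))(SK(KI)(IS(KI)))))))
  step 9: S(IS(KI)(K(S(IS(IS))(SK(KI)(IS(KI))))))(K(S(IS(IS))(SK(KI)(IS(KI))))(SK(KI)(IS(KI))(K(S(IS(IS))(SK(KI)(IS(KI)))))))
  step 10: S(S(KI)(K(S(IS(IS))(SK(KI)(IS(KI))))))(K(S(IS(IS))(SK(KI)(IS(KI))))(SK(KI)(IS(KI))(K(S(IS(IS))(SK(KI)(IS(KI)))))))
  step 11: S(S(KI)(K(S(S(IS))(SK(KI)(IS(KI))))))(K(S(IS(IS))(SK(KI)(IS(KI))))(SK(KI)(IS(KI))(K(S(IS(IS))(SK(KI)(IS(KI)))))))
  step 12: S(S(KI)(K(S(SS)(SK(KI)(IS(KI))))))(K(S(IS(IS))(SK(KI)(IS(KI))))(SK(KI)(IS(KI))(K(S(IS(IS))(SK(KI)(IS(KI)))))))
  step 13: S(S(KI)(K(S(SS)(K(IS(KI))(KI(IS(KI)))))))(K(S(IS(IS))(SK(KI)(IS(KI))))(SK(KI)(IS(KI))(K(S(IS(IS))(SK(KI)(IS(KI)))))))
  step 14: S(S(KI)(K(S(SS)(IS(KI)))))(K(S(IS(IS))(SK(KI)(IS(KI))))(SK(KI)(IS(KI))(K(S(IS(IS))(SK(KI)(IS(KI)))))))
  step 15: S(S(KI)(K(S(SS)(S(KI)))))(K(S(IS(IS))(SK(KI)(IS(KI))))(SK(KI)(IS(KI))(K(S(IS(IS))(SK(KI)(IS(KI)))))))
  step 16: S(S(KI)(K(S(SS)(S(KI)))))(S(IS(IS))(SK(KI)(IS(KI))))
  step 17: S(S(KI)(K(S(SS)(S(KI)))))(S(S(IS))(SK(KI)(IS(KI))))
  step 18: S(S(KI)(K(S(SS)(S(KI)))))(S(SS)(SK(KI)(IS(KI))))
  step 19: S(S(KI)(K(S(SS)(S(KI)))))(S(SS)(K(IS(KI))(KI(IS(KI)))))
  step 20: S(S(KI)(K(S(SS)(S(KI)))))(S(SS)(IS(KI)))
  step 21: S(S(KI)(K(S(SS)(S(KI)))))(S(SS)(S(KI)))

Term B:
  start: IS(KI)(IK(SI))
  step 1: S(KI)(IK(SI))
  step 2: S(KI)(K(SI))

Answer: DIFFERENT — A ⇓ S(S(KI)(K(S(SS)(S(KI)))))(S(SS)(S(KI))), B ⇓ S(KI)(K(SI))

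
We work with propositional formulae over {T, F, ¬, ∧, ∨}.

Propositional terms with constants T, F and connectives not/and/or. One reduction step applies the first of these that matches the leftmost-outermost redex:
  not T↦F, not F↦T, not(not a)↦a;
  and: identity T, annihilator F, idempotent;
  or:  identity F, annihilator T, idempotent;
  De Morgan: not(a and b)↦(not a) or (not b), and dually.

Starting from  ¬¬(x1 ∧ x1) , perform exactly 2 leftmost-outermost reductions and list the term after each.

Answer: after 2 steps: x1

Working:
  start: ¬¬(x1 ∧ x1)
  step 1: x1 ∧ x1
  step 2: x1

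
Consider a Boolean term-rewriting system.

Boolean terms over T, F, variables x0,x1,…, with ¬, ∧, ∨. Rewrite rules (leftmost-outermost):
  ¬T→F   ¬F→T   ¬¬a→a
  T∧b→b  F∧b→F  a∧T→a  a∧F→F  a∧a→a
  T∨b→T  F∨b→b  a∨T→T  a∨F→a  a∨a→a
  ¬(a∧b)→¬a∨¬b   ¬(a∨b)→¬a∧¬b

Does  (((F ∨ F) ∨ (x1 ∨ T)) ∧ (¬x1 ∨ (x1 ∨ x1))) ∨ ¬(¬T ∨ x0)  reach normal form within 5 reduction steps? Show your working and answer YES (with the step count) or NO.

Answer: NO — after 5 steps the term is (¬x1 ∨ x1) ∨ ¬(¬T ∨ x0), not yet normal

Reduction:
  start: (((F ∨ F) ∨ (x1 ∨ T)) ∧ (¬x1 ∨ (x1 ∨ x1))) ∨ ¬(¬T ∨ x0)
  [1] ((F ∨ (x1 ∨ T)) ∧ (¬x1 ∨ (x1 ∨ x1))) ∨ ¬(¬T ∨ x0)
  [2] ((x1 ∨ T) ∧ (¬x1 ∨ (x1 ∨ x1))) ∨ ¬(¬T ∨ x0)
  [3] (T ∧ (¬x1 ∨ (x1 ∨ x1))) ∨ ¬(¬T ∨ x0)
  [4] (¬x1 ∨ (x1 ∨ x1)) ∨ ¬(¬T ∨ x0)
  [5] (¬x1 ∨ x1) ∨ ¬(¬T ∨ x0)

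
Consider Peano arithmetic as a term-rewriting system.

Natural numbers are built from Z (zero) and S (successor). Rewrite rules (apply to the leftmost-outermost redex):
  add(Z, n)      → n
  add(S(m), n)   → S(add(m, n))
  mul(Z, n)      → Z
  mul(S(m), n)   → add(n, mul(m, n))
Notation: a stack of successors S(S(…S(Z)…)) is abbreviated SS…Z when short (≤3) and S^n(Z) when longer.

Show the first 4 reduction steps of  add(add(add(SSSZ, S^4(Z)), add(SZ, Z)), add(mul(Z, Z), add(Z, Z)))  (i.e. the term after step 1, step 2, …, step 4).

Answer: after 4 steps: S(add(add(S(add(SZ, S^4(Z))), add(SZ, Z)), add(mul(Z, Z), add(Z, Z))))

Reduction:
  start: add(add(add(SSSZ, S^4(Z)), add(SZ, Z)), add(mul(Z, Z), add(Z, Z)))
  step 1: add(add(S(add(SSZ, S^4(Z))), add(SZ, Z)), add(mul(Z, Z), add(Z, Z)))
  step 2: add(S(add(add(SSZ, S^4(Z)), add(SZ, Z))), add(mul(Z, Z), add(Z, Z)))
  step 3: S(add(add(add(SSZ, S^4(Z)), add(SZ, Z)), add(mul(Z, Z), add(Z, Z))))
  step 4: S(add(add(S(add(SZ, S^4(Z))), add(SZ, Z)), add(mul(Z, Z), add(Z, Z))))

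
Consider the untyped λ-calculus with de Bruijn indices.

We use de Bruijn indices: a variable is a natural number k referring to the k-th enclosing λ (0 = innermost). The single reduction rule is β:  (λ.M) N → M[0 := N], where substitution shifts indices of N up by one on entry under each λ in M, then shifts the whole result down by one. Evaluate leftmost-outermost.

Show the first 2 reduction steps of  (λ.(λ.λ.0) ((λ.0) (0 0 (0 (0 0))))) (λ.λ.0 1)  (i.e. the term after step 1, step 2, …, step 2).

  start: (λ.(λ.λ.0) ((λ.0) (0 0 (0 (0 0))))) (λ.λ.0 1)
  →1  (λ.λ.0) ((λ.0) ((λ.λ.0 1) (λ.λ.0 1) ((λ.λ.0 1) ((λ.λ.0 1) (λ.λ.0 1)))))
  →2  λ.0

Answer: after 2 steps: λ.0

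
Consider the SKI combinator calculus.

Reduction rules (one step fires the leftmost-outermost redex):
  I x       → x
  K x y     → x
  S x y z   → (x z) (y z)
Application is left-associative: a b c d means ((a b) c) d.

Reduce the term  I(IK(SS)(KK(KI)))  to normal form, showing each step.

Answer: normal form = SS  (in 3 steps)

Working:
  start: I(IK(SS)(KK(KI)))
  [1] IK(SS)(KK(KI))
  [2] K(SS)(KK(KI))
  [3] SS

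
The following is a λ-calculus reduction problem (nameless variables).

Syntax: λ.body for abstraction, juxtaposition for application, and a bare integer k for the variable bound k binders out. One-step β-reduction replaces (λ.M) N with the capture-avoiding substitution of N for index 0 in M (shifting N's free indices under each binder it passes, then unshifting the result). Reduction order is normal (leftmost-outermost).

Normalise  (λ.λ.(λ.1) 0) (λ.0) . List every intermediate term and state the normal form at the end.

  start: (λ.λ.(λ.1) 0) (λ.0)
  [1] λ.(λ.1) 0
  [2] λ.0

Answer: normal form = λ.0  (in 2 steps)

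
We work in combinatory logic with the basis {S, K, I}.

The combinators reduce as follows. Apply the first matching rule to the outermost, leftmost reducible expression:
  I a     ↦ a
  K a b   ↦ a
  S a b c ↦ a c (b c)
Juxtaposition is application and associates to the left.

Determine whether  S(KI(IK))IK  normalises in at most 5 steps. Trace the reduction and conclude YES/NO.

Answer: YES — reaches normal form KK in 4 ≤ 5 steps

Reduction:
  start: S(KI(IK))IK
  step 1: KI(IK)K(IK)
  step 2: IK(IK)
  step 3: K(IK)
  step 4: KK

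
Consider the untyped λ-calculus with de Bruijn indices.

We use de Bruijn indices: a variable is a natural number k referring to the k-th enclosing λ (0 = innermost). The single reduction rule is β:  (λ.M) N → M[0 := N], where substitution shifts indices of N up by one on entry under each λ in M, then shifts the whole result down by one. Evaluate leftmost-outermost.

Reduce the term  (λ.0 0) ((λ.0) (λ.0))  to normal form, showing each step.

  start: (λ.0 0) ((λ.0) (λ.0))
  →1  (λ.0) (λ.0) ((λ.0) (λ.0))
  →2  (λ.0) ((λ.0) (λ.0))
  →3  (λ.0) (λ.0)
  →4  λ.0

Answer: normal form = λ.0  (in 4 steps)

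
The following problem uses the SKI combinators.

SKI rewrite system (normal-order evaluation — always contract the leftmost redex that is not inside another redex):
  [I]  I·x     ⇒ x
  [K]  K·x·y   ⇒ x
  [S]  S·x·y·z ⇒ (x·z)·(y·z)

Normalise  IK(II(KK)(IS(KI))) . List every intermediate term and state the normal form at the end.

Answer: normal form = KK  (in 4 steps)

Derivation:
  start: IK(II(KK)(IS(KI)))
  →1  K(II(KK)(IS(KI)))
  →2  K(I(KK)(IS(KI)))
  →3  K(KK(IS(KI)))
  →4  KK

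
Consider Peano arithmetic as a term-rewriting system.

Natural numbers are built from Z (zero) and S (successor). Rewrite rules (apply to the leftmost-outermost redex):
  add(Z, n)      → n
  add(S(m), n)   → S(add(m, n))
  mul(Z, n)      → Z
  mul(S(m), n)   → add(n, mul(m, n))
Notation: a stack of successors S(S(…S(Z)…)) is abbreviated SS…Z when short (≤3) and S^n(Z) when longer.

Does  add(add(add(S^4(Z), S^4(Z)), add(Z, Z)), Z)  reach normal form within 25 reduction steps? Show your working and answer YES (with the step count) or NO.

  start: add(add(add(S^4(Z), S^4(Z)), add(Z, Z)), Z)
  →1  add(add(S(add(SSSZ, S^4(Z))), add(Z, Z)), Z)
  →2  add(S(add(add(SSSZ, S^4(Z)), add(Z, Z))), Z)
  →3  S(add(add(add(SSSZ, S^4(Z)), add(Z, Z)), Z))
  →4  S(add(add(S(add(SSZ, S^4(Z))), add(Z, Z)), Z))
  →5  S(add(S(add(add(SSZ, S^4(Z)), add(Z, Z))), Z))
  →6  S(S(add(add(add(SSZ, S^4(Z)), add(Z, Z)), Z)))
  →7  S(S(add(add(S(add(SZ, S^4(Z))), add(Z, Z)), Z)))
  →8  S(S(add(S(add(add(SZ, S^4(Z)), add(Z, Z))), Z)))
  →9  S(S(S(add(add(add(SZ, S^4(Z)), add(Z, Z)), Z))))
  →10  S(S(S(add(add(S(add(Z, S^4(Z))), add(Z, Z)), Z))))
  →11  S(S(S(add(S(add(add(Z, S^4(Z)), add(Z, Z))), Z))))
  →12  S(S(S(S(add(add(add(Z, S^4(Z)), add(Z, Z)), Z)))))
  →13  S(S(S(S(add(add(S^4(Z), add(Z, Z)), Z)))))
  →14  S(S(S(S(add(S(add(SSSZ, add(Z, Z))), Z)))))
  →15  S(S(S(S(S(add(add(SSSZ, add(Z, Z)), Z))))))
  →16  S(S(S(S(S(add(S(add(SSZ, add(Z, Z))), Z))))))
  →17  S(S(S(S(S(S(add(add(SSZ, add(Z, Z)), Z)))))))
  →18  S(S(S(S(S(S(add(S(add(SZ, add(Z, Z))), Z)))))))
  →19  S(S(S(S(S(S(S(add(add(SZ, add(Z, Z)), Z))))))))
  →20  S(S(S(S(S(S(S(add(S(add(Z, add(Z, Z))), Z))))))))
  →21  S(S(S(S(S(S(S(S(add(add(Z, add(Z, Z)), Z)))))))))
  →22  S(S(S(S(S(S(S(S(add(add(Z, Z), Z)))))))))
  →23  S(S(S(S(S(S(S(S(add(Z, Z)))))))))
  →24  S^8(Z)

Answer: YES — reaches normal form S^8(Z) in 24 ≤ 25 steps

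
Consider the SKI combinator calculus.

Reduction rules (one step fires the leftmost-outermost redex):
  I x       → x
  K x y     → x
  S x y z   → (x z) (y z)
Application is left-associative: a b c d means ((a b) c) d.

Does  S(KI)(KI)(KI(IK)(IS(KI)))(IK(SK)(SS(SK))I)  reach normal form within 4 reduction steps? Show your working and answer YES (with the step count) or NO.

Answer: NO — after 4 steps the term is I(IK(SK)(SS(SK))I), not yet normal

Derivation:
  start: S(KI)(KI)(KI(IK)(IS(KI)))(IK(SK)(SS(SK))I)
  →1  KI(KI(IK)(IS(KI)))(KI(KI(IK)(IS(KI))))(IK(SK)(SS(SK))I)
  →2  I(KI(KI(IK)(IS(KI))))(IK(SK)(SS(SK))I)
  →3  KI(KI(IK)(IS(KI)))(IK(SK)(SS(SK))I)
  →4  I(IK(SK)(SS(SK))I)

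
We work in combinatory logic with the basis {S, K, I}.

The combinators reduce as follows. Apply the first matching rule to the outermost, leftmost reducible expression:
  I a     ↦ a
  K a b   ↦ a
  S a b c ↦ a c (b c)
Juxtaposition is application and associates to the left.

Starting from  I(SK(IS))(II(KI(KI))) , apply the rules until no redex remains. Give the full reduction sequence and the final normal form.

  start: I(SK(IS))(II(KI(KI)))
  [1] SK(IS)(II(KI(KI)))
  [2] K(II(KI(KI)))(IS(II(KI(KI))))
  [3] II(KI(KI))
  [4] I(KI(KI))
  [5] KI(KI)
  [6] I

Answer: normal form = I  (in 6 steps)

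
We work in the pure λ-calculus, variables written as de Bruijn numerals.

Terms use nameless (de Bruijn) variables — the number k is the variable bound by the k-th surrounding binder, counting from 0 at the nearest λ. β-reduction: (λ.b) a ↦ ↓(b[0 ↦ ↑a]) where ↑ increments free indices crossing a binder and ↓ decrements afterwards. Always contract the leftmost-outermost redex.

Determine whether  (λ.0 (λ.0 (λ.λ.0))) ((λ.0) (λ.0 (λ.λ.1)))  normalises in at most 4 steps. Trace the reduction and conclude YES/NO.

  start: (λ.0 (λ.0 (λ.λ.0))) ((λ.0) (λ.0 (λ.λ.1)))
  step 1: (λ.0) (λ.0 (λ.λ.1)) (λ.0 (λ.λ.0))
  step 2: (λ.0 (λ.λ.1)) (λ.0 (λ.λ.0))
  step 3: (λ.0 (λ.λ.0)) (λ.λ.1)
  step 4: (λ.λ.1) (λ.λ.0)

Answer: NO — after 4 steps the term is (λ.λ.1) (λ.λ.0), not yet normal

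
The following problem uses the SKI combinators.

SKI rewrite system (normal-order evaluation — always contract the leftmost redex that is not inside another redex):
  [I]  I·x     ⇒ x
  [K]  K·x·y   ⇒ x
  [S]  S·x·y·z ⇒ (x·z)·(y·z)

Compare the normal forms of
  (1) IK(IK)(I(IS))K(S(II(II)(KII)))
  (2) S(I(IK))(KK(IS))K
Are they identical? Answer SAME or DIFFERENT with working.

Term A:
  start: IK(IK)(I(IS))K(S(II(II)(KII)))
  [1] K(IK)(I(IS))K(S(II(II)(KII)))
  [2] IKK(S(II(II)(KII)))
  [3] KK(S(II(II)(KII)))
  [4] K

Term B:
  start: S(I(IK))(KK(IS))K
  [1] I(IK)K(KK(IS)K)
  [2] IKK(KK(IS)K)
  [3] KK(KK(IS)K)
  [4] K

Answer: SAME — A ⇓ K, B ⇓ K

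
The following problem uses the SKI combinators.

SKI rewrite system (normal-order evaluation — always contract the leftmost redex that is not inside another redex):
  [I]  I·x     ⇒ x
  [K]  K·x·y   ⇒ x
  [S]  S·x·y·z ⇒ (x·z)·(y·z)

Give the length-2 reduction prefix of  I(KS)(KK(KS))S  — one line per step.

  start: I(KS)(KK(KS))S
  step 1: KS(KK(KS))S
  step 2: SS

Answer: after 2 steps: SS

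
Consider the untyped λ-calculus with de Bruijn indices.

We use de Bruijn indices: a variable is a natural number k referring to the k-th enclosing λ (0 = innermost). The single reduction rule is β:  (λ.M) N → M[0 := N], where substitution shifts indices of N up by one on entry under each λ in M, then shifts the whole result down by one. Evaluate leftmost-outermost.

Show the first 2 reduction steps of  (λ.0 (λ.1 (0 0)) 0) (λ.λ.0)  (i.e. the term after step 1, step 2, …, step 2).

Answer: after 2 steps: (λ.0) (λ.λ.0)

Working:
  start: (λ.0 (λ.1 (0 0)) 0) (λ.λ.0)
  [1] (λ.λ.0) (λ.(λ.λ.0) (0 0)) (λ.λ.0)
  [2] (λ.0) (λ.λ.0)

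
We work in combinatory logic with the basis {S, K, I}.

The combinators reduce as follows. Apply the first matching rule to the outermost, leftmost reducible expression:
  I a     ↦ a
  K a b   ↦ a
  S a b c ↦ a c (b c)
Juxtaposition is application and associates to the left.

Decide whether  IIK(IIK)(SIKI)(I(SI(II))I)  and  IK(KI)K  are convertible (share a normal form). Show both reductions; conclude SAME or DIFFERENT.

Term A:
  start: IIK(IIK)(SIKI)(I(SI(II))I)
  [1] IK(IIK)(SIKI)(I(SI(II))I)
  [2] K(IIK)(SIKI)(I(SI(II))I)
  [3] IIK(I(SI(II))I)
  [4] IK(I(SI(II))I)
  [5] K(I(SI(II))I)
  [6] K(SI(II)I)
  [7] K(II(III))
  [8] K(I(III))
  [9] K(III)
  [10] K(II)
  [11] KI

Term B:
  start: IK(KI)K
  [1] K(KI)K
  [2] KI

Answer: SAME — A ⇓ KI, B ⇓ KI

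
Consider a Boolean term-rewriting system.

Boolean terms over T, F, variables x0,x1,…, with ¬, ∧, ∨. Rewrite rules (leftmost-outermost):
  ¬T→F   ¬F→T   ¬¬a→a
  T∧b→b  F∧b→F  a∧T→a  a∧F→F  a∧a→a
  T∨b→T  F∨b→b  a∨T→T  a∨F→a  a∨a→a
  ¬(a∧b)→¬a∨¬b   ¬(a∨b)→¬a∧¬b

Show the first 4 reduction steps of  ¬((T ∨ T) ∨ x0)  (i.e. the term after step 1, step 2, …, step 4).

Answer: after 4 steps: F ∧ ¬x0

Reduction:
  start: ¬((T ∨ T) ∨ x0)
  [1] ¬(T ∨ T) ∧ ¬x0
  [2] (¬T ∧ ¬T) ∧ ¬x0
  [3] ¬T ∧ ¬x0
  [4] F ∧ ¬x0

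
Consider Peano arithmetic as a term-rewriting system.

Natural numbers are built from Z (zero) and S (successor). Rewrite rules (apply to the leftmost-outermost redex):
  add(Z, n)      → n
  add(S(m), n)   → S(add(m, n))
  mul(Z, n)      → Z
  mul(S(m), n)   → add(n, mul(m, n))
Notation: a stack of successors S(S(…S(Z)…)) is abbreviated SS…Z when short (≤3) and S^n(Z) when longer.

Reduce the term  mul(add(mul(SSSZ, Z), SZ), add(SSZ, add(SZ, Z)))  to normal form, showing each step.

  start: mul(add(mul(SSSZ, Z), SZ), add(SSZ, add(SZ, Z)))
  [1] mul(add(add(Z, mul(SSZ, Z)), SZ), add(SSZ, add(SZ, Z)))
  [2] mul(add(mul(SSZ, Z), SZ), add(SSZ, add(SZ, Z)))
  [3] mul(add(add(Z, mul(SZ, Z)), SZ), add(SSZ, add(SZ, Z)))
  [4] mul(add(mul(SZ, Z), SZ), add(SSZ, add(SZ, Z)))
  [5] mul(add(add(Z, mul(Z, Z)), SZ), add(SSZ, add(SZ, Z)))
  [6] mul(add(mul(Z, Z), SZ), add(SSZ, add(SZ, Z)))
  [7] mul(add(Z, SZ), add(SSZ, add(SZ, Z)))
  [8] mul(SZ, add(SSZ, add(SZ, Z)))
  [9] add(add(SSZ, add(SZ, Z)), mul(Z, add(SSZ, add(SZ, Z))))
  [10] add(S(add(SZ, add(SZ, Z))), mul(Z, add(SSZ, add(SZ, Z))))
  [11] S(add(add(SZ, add(SZ, Z)), mul(Z, add(SSZ, add(SZ, Z)))))
  [12] S(add(S(add(Z, add(SZ, Z))), mul(Z, add(SSZ, add(SZ, Z)))))
  [13] S(S(add(add(Z, add(SZ, Z)), mul(Z, add(SSZ, add(SZ, Z))))))
  [14] S(S(add(add(SZ, Z), mul(Z, add(SSZ, add(SZ, Z))))))
  [15] S(S(add(S(add(Z, Z)), mul(Z, add(SSZ, add(SZ, Z))))))
  [16] S(S(S(add(add(Z, Z), mul(Z, add(SSZ, add(SZ, Z)))))))
  [17] S(S(S(add(Z, mul(Z, add(SSZ, add(SZ, Z)))))))
  [18] S(S(S(mul(Z, add(SSZ, add(SZ, Z))))))
  [19] SSSZ

Answer: normal form = SSSZ  (in 19 steps)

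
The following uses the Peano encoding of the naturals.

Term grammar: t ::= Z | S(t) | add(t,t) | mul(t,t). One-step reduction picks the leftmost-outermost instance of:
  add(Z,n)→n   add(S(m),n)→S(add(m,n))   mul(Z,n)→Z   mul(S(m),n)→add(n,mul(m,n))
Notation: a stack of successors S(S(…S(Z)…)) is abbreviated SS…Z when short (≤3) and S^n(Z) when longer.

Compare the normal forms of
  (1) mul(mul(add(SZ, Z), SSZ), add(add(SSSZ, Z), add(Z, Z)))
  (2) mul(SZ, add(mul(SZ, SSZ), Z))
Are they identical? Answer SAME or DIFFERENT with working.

Term A:
  start: mul(mul(add(SZ, Z), SSZ), add(add(SSSZ, Z), add(Z, Z)))
  [1] mul(mul(S(add(Z, Z)), SSZ), add(add(SSSZ, Z), add(Z, Z)))
  [2] mul(add(SSZ, mul(add(Z, Z), SSZ)), add(add(SSSZ, Z), add(Z, Z)))
  [3] mul(S(add(SZ, mul(add(Z, Z), SSZ))), add(add(SSSZ, Z), add(Z, Z)))
  [4] add(add(add(SSSZ, Z), add(Z, Z)), mul(add(SZ, mul(add(Z, Z), SSZ)), add(add(SSSZ, Z), add(Z, Z))))
  [5] add(add(S(add(SSZ, Z)), add(Z, Z)), mul(add(SZ, mul(add(Z, Z), SSZ)), add(add(SSSZ, Z), add(Z, Z))))
  [6] add(S(add(add(SSZ, Z), add(Z, Z))), mul(add(SZ, mul(add(Z, Z), SSZ)), add(add(SSSZ, Z), add(Z, Z))))
  [7] S(add(add(add(SSZ, Z), add(Z, Z)), mul(add(SZ, mul(add(Z, Z), SSZ)), add(add(SSSZ, Z), add(Z, Z)))))
  [8] S(add(add(S(add(SZ, Z)), add(Z, Z)), mul(add(SZ, mul(add(Z, Z), SSZ)), add(add(SSSZ, Z), add(Z, Z)))))
  [9] S(add(S(add(add(SZ, Z), add(Z, Z))), mul(add(SZ, mul(add(Z, Z), SSZ)), add(add(SSSZ, Z), add(Z, Z)))))
  [10] S(S(add(add(add(SZ, Z), add(Z, Z)), mul(add(SZ, mul(add(Z, Z), SSZ)), add(add(SSSZ, Z), add(Z, Z))))))
  [11] S(S(add(add(S(add(Z, Z)), add(Z, Z)), mul(add(SZ, mul(add(Z, Z), SSZ)), add(add(SSSZ, Z), add(Z, Z))))))
  [12] S(S(add(S(add(add(Z, Z), add(Z, Z))), mul(add(SZ, mul(add(Z, Z), SSZ)), add(add(SSSZ, Z), add(Z, Z))))))
  [13] S(S(S(add(add(add(Z, Z), add(Z, Z)), mul(add(SZ, mul(add(Z, Z), SSZ)), add(add(SSSZ, Z), add(Z, Z)))))))
  [14] S(S(S(add(add(Z, add(Z, Z)), mul(add(SZ, mul(add(Z, Z), SSZ)), add(add(SSSZ, Z), add(Z, Z)))))))
  [15] S(S(S(add(add(Z, Z), mul(add(SZ, mul(add(Z, Z), SSZ)), add(add(SSSZ, Z), add(Z, Z)))))))
  [16] S(S(S(add(Z, mul(add(SZ, mul(add(Z, Z), SSZ)), add(add(SSSZ, Z), add(Z, Z)))))))
  [17] S(S(S(mul(add(SZ, mul(add(Z, Z), SSZ)), add(add(SSSZ, Z), add(Z, Z))))))
  [18] S(S(S(mul(S(add(Z, mul(add(Z, Z), SSZ))), add(add(SSSZ, Z), add(Z, Z))))))
  [19] S(S(S(add(add(add(SSSZ, Z), add(Z, Z)), mul(add(Z, mul(add(Z, Z), SSZ)), add(add(SSSZ, Z), add(Z, Z)))))))
  [20] S(S(S(add(add(S(add(SSZ, Z)), add(Z, Z)), mul(add(Z, mul(add(Z, Z), SSZ)), add(add(SSSZ, Z), add(Z, Z)))))))
  [21] S(S(S(add(S(add(add(SSZ, Z), add(Z, Z))), mul(add(Z, mul(add(Z, Z), SSZ)), add(add(SSSZ, Z), add(Z, Z)))))))
  [22] S(S(S(S(add(add(add(SSZ, Z), add(Z, Z)), mul(add(Z, mul(add(Z, Z), SSZ)), add(add(SSSZ, Z), add(Z, Z))))))))
  [23] S(S(S(S(add(add(S(add(SZ, Z)), add(Z, Z)), mul(add(Z, mul(add(Z, Z), SSZ)), add(add(SSSZ, Z), add(Z, Z))))))))
  [24] S(S(S(S(add(S(add(add(SZ, Z), add(Z, Z))), mul(add(Z, mul(add(Z, Z), SSZ)), add(add(SSSZ, Z), add(Z, Z))))))))
  [25] S(S(S(S(S(add(add(add(SZ, Z), add(Z, Z)), mul(add(Z, mul(add(Z, Z), SSZ)), add(add(SSSZ, Z), add(Z, Z)))))))))
  [26] S(S(S(S(S(add(add(S(add(Z, Z)), add(Z, Z)), mul(add(Z, mul(add(Z, Z), SSZ)), add(add(SSSZ, Z), add(Z, Z)))))))))
  [27] S(S(S(S(S(add(S(add(add(Z, Z), add(Z, Z))), mul(add(Z, mul(add(Z, Z), SSZ)), add(add(SSSZ, Z), add(Z, Z)))))))))
  [28] S(S(S(S(S(S(add(add(add(Z, Z), add(Z, Z)), mul(add(Z, mul(add(Z, Z), SSZ)), add(add(SSSZ, Z), add(Z, Z))))))))))
  [29] S(S(S(S(S(S(add(add(Z, add(Z, Z)), mul(add(Z, mul(add(Z, Z), SSZ)), add(add(SSSZ, Z), add(Z, Z))))))))))
  [30] S(S(S(S(S(S(add(add(Z, Z), mul(add(Z, mul(add(Z, Z), SSZ)), add(add(SSSZ, Z), add(Z, Z))))))))))
  [31] S(S(S(S(S(S(add(Z, mul(add(Z, mul(add(Z, Z), SSZ)), add(add(SSSZ, Z), add(Z, Z))))))))))
  [32] S(S(S(S(S(S(mul(add(Z, mul(add(Z, Z), SSZ)), add(add(SSSZ, Z), add(Z, Z)))))))))
  [33] S(S(S(S(S(S(mul(mul(add(Z, Z), SSZ), add(add(SSSZ, Z), add(Z, Z)))))))))
  [34] S(S(S(S(S(S(mul(mul(Z, SSZ), add(add(SSSZ, Z), add(Z, Z)))))))))
  [35] S(S(S(S(S(S(mul(Z, add(add(SSSZ, Z), add(Z, Z)))))))))
  [36] S^6(Z)

Term B:
  start: mul(SZ, add(mul(SZ, SSZ), Z))
  [1] add(add(mul(SZ, SSZ), Z), mul(Z, add(mul(SZ, SSZ), Z)))
  [2] add(add(add(SSZ, mul(Z, SSZ)), Z), mul(Z, add(mul(SZ, SSZ), Z)))
  [3] add(add(S(add(SZ, mul(Z, SSZ))), Z), mul(Z, add(mul(SZ, SSZ), Z)))
  [4] add(S(add(add(SZ, mul(Z, SSZ)), Z)), mul(Z, add(mul(SZ, SSZ), Z)))
  [5] S(add(add(add(SZ, mul(Z, SSZ)), Z), mul(Z, add(mul(SZ, SSZ), Z))))
  [6] S(add(add(S(add(Z, mul(Z, SSZ))), Z), mul(Z, add(mul(SZ, SSZ), Z))))
  [7] S(add(S(add(add(Z, mul(Z, SSZ)), Z)), mul(Z, add(mul(SZ, SSZ), Z))))
  [8] S(S(add(add(add(Z, mul(Z, SSZ)), Z), mul(Z, add(mul(SZ, SSZ), Z)))))
  [9] S(S(add(add(mul(Z, SSZ), Z), mul(Z, add(mul(SZ, SSZ), Z)))))
  [10] S(S(add(add(Z, Z), mul(Z, add(mul(SZ, SSZ), Z)))))
  [11] S(S(add(Z, mul(Z, add(mul(SZ, SSZ), Z)))))
  [12] S(S(mul(Z, add(mul(SZ, SSZ), Z))))
  [13] SSZ

Answer: DIFFERENT — A ⇓ S^6(Z), B ⇓ SSZ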